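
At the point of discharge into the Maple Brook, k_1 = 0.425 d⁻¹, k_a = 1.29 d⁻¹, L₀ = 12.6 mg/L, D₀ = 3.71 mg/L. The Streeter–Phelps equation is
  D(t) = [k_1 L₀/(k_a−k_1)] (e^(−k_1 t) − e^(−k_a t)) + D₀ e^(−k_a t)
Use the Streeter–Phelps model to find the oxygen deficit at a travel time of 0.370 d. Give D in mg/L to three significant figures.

k_1 L₀/(k_a−k_1) = 0.425×12.6/(1.29−0.425) = 5.355/0.8650 = 6.191 mg/L.
e^(−k_1 t) = e^(−0.425×0.3700) = 0.8545; e^(−k_a t) = e^(−1.29×0.3700) = 0.6205.
D = 6.191 × (0.8545 − 0.6205) + 3.71 × 0.6205 = 1.449 + 2.302 = 3.751 mg/L.

D ≈ 3.75 mg/L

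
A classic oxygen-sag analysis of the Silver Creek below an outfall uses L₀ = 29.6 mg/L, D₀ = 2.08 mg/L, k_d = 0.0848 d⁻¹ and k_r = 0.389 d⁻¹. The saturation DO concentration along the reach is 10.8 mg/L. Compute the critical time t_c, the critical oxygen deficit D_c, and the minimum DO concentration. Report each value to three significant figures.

t_c = [1/(k_r−k_d)] ln[(k_r/k_d)(1 − D₀(k_r−k_d)/(k_d L₀))]
= [1/(0.389−0.0848)] ln[(0.389/0.0848)(1 − 2.08×0.3042/(0.0848×29.6))]
= (1/0.3042) ln[4.587 × 0.7479] = 3.287 × ln(3.431) = 3.287 × 1.233 = 4.053 d.
L(t_c) = L₀ e^(−k_d t_c) = 29.6 × 0.7092 = 20.99 mg/L, and at the critical point k_r D_c = k_d L, so D_c = (0.0848/0.389) × 20.99 = 4.576 mg/L.
Minimum DO = C_s − D_c = 10.8 − 4.576 = 6.224 mg/L.

t_c ≈ 4.05 d; D_c ≈ 4.58 mg/L; min DO ≈ 6.22 mg/L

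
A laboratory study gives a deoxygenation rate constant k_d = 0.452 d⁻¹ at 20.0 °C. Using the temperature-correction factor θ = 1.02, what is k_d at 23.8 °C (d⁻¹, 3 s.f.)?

k_d(T₂) = k_d(T₁) · θ^(T₂−T₁) = 0.452 × 1.02^(23.8−20.0)
= 0.452 × 1.02^3.80 = 0.452 × 1.078 = 0.4873 d⁻¹.

k_d ≈ 0.487 d⁻¹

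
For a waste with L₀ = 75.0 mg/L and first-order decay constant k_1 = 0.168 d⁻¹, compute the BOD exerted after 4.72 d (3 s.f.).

y ≈ 41.1 mg/L

y_t = L₀(1 − e^(−k_1 t)) = 75.0 × (1 − e^(−0.168×4.72))
= 75.0 × (1 − 0.4525) = 75.0 × 0.5475 = 41.06 mg/L.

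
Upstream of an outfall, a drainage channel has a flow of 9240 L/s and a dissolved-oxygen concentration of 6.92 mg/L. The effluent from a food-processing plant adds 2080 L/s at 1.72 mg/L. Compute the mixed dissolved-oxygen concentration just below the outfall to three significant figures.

Flow-weighted mixing: C = (Q_r C_r + Q_w C_w)/(Q_r + Q_w)
= (9240×6.92 + 2080×1.72)/(9240 + 2080) = 67520/11320 = 5.965 mg/L.

5.96 mg/L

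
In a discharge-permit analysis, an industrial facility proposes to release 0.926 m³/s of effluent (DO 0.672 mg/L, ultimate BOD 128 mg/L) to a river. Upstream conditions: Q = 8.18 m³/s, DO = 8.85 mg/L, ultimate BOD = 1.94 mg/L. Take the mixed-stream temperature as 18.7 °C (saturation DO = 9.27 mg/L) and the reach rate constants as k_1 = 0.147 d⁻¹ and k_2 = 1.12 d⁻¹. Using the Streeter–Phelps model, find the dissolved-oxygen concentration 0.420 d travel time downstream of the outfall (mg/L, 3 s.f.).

DO ≈ 7.78 mg/L

Mixed DO = (8.18×8.85 + 0.926×0.672)/(8.18+0.926) = 73.02/9.106 = 8.018 mg/L.
Mixed L₀ = (8.18×1.94 + 0.926×128)/(9.106) = 134.4/9.106 = 14.76 mg/L.
Initial deficit D₀ = C_s − DO₀ = 9.27 − 8.018 = 1.252 mg/L.
D(0.420) = [0.147×14.76/(1.12−0.147)](e^(−0.147×0.420) − e^(−1.12×0.420)) + 1.252 e^(−1.12×0.420)
= 2.230 × (0.9401 − 0.6248) + 1.252 × 0.6248 = 1.485 mg/L.
DO = 9.27 − 1.485 = 7.785 mg/L.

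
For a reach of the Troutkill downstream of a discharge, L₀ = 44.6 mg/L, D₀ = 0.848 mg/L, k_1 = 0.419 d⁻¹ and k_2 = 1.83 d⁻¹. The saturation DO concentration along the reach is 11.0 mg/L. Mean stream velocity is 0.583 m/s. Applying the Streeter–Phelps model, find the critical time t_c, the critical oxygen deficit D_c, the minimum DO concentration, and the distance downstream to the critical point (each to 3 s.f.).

t_c ≈ 0.998 d; D_c ≈ 6.72 mg/L; min DO ≈ 4.28 mg/L; x_c ≈ 50.3 km

At the critical point dD/dt = 0, so k_1 L₀ e^(−k_1 t) = k_2 D. Substituting D(t) from the Streeter–Phelps equation and solving for t gives
t_c = ln[(k_2/k_1)(1 − D₀(k_2−k_1)/(k_1 L₀))] / (k_2−k_1).
Here k_2−k_1 = 1.411 d⁻¹ and 1 − D₀(k_2−k_1)/(k_1 L₀) = 1 − 0.848×1.411/(0.419×44.6) = 0.9360, so
t_c = ln(4.368 × 0.9360) / 1.411 = 1.408 / 1.411 = 0.9979 d.
D_c = (k_1/k_2) L₀ e^(−k_1 t_c) = (0.419/1.83) × 44.6 × e^(−0.419×0.9979) = 0.2290 × 44.6 × 0.6583 = 6.722 mg/L.
Minimum DO = C_s − D_c = 11.0 − 6.722 = 4.278 mg/L.
x_c = v t_c = 0.583 m/s × 0.9979 d × 86400 s/d = 50270 m ≈ 50.3 km.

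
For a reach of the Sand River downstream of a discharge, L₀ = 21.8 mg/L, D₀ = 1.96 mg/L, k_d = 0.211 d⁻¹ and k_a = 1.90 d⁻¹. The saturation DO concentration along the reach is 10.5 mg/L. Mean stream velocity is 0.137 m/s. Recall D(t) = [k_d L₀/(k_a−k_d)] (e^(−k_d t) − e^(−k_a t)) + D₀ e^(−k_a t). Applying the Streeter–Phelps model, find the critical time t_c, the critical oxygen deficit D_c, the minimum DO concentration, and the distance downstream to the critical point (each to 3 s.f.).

t_c ≈ 0.548 d; D_c ≈ 2.16 mg/L; min DO ≈ 8.34 mg/L; x_c ≈ 6.49 km

t_c = [1/(k_a−k_d)] ln[(k_a/k_d)(1 − D₀(k_a−k_d)/(k_d L₀))]
= [1/(1.90−0.211)] ln[(1.90/0.211)(1 − 1.96×1.689/(0.211×21.8))]
= (1/1.689) ln[9.005 × 0.2803] = 0.5921 × ln(2.524) = 0.5921 × 0.9259 = 0.5482 d.
D_c = (k_d/k_a) L₀ e^(−k_d t_c) = (0.211/1.90) × 21.8 × e^(−0.211×0.5482) = 0.1111 × 21.8 × 0.8908 = 2.157 mg/L.
Minimum DO = C_s − D_c = 10.5 − 2.157 = 8.343 mg/L.
x_c = v t_c = 0.137 m/s × 0.5482 d × 86400 s/d = 6489 m ≈ 6.49 km.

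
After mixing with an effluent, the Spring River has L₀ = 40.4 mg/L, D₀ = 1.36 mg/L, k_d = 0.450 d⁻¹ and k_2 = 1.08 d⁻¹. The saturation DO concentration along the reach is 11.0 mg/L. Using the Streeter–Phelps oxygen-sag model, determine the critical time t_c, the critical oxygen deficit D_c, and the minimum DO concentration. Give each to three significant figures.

t_c ≈ 1.31 d; D_c ≈ 9.32 mg/L; min DO ≈ 1.68 mg/L

t_c = [1/(k_2−k_d)] ln[(k_2/k_d)(1 − D₀(k_2−k_d)/(k_d L₀))]
= [1/(1.08−0.450)] ln[(1.08/0.450)(1 − 1.36×0.6300/(0.450×40.4))]
= (1/0.6300) ln[2.400 × 0.9529] = 1.587 × ln(2.287) = 1.587 × 0.8272 = 1.313 d.
D_c = (k_d/k_2) L₀ e^(−k_d t_c) = (0.450/1.08) × 40.4 × e^(−0.450×1.313) = 0.4167 × 40.4 × 0.5539 = 9.323 mg/L.
Minimum DO = C_s − D_c = 11.0 − 9.323 = 1.677 mg/L.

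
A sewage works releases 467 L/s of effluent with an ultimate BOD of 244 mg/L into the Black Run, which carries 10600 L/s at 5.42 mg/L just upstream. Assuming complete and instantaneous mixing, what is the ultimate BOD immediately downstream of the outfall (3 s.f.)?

15.5 mg/L

Flow-weighted mixing: C = (Q_r C_r + Q_w C_w)/(Q_r + Q_w)
= (10600×5.42 + 467×244)/(10600 + 467) = 171400/11070 = 15.49 mg/L.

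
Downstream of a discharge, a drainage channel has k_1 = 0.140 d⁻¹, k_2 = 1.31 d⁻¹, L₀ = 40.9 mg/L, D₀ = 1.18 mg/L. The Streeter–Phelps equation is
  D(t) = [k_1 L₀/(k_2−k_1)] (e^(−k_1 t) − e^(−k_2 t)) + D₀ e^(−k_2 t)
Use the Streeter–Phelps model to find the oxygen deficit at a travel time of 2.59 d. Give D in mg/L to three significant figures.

D ≈ 3.28 mg/L

k_1 L₀/(k_2−k_1) = 0.140×40.9/(1.31−0.140) = 5.726/1.170 = 4.894 mg/L.
e^(−k_1 t) = e^(−0.140×2.590) = 0.6959; e^(−k_2 t) = e^(−1.31×2.590) = 0.03361.
D = 4.894 × (0.6959 − 0.03361) + 1.18 × 0.03361 = 3.241 + 0.03966 = 3.281 mg/L.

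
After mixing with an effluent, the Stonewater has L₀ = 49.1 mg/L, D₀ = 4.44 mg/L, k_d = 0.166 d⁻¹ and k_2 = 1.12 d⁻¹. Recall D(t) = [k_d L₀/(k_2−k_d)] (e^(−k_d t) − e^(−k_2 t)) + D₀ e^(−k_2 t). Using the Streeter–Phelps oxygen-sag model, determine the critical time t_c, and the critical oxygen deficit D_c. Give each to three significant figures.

t_c ≈ 1.23 d; D_c ≈ 5.93 mg/L

With k_2/k_d = 6.747 and 1 − D₀(k_2−k_d)/(k_d L₀) = 0.4803,
t_c = ln(6.747 × 0.4803) / (1.12 − 0.166) = ln(3.241) / 0.9540 = 1.176/0.9540 = 1.232 d.
D_c = (k_d/k_2) L₀ e^(−k_d t_c) = (0.166/1.12) × 49.1 × e^(−0.166×1.232) = 0.1482 × 49.1 × 0.8150 = 5.931 mg/L.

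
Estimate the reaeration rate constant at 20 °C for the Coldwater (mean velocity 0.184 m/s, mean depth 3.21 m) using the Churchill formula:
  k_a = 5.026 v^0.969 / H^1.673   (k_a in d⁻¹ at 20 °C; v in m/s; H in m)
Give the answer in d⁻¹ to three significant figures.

k_a ≈ 0.138 d⁻¹

k_a = 5.026 × 0.184^0.969 / 3.21^1.673 = 5.026 × 0.1939 / 7.037 = 0.1385 d⁻¹.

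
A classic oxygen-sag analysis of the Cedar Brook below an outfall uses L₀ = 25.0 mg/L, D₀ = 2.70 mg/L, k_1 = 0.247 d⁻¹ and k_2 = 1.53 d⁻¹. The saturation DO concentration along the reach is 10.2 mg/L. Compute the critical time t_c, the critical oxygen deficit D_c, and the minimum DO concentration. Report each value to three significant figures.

t_c ≈ 0.780 d; D_c ≈ 3.33 mg/L; min DO ≈ 6.87 mg/L

At the critical point dD/dt = 0, so k_1 L₀ e^(−k_1 t) = k_2 D. Substituting D(t) from the Streeter–Phelps equation and solving for t gives
t_c = ln[(k_2/k_1)(1 − D₀(k_2−k_1)/(k_1 L₀))] / (k_2−k_1).
Here k_2−k_1 = 1.283 d⁻¹ and 1 − D₀(k_2−k_1)/(k_1 L₀) = 1 − 2.70×1.283/(0.247×25.0) = 0.4390, so
t_c = ln(6.194 × 0.4390) / 1.283 = 1.000 / 1.283 = 0.7797 d.
L(t_c) = L₀ e^(−k_1 t_c) = 25.0 × 0.8248 = 20.62 mg/L, and at the critical point k_2 D_c = k_1 L, so D_c = (0.247/1.53) × 20.62 = 3.329 mg/L.
Minimum DO = C_s − D_c = 10.2 − 3.329 = 6.871 mg/L.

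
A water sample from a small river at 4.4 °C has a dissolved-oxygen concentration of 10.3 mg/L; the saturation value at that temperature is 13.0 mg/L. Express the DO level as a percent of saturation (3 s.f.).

% saturation = C/C_s × 100 = 10.3/13.0 × 100 = 79.2 %.

79.2 % saturation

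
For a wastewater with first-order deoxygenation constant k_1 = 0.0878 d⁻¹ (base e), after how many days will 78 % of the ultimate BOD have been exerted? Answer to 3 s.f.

y/L₀ = 1 − e^(−k_1 t) = 0.78 ⇒ e^(−k_1 t) = 0.220
t = −ln(0.220) / 0.0878 = 1.514 / 0.0878 = 17.25 d.

t ≈ 17.2 d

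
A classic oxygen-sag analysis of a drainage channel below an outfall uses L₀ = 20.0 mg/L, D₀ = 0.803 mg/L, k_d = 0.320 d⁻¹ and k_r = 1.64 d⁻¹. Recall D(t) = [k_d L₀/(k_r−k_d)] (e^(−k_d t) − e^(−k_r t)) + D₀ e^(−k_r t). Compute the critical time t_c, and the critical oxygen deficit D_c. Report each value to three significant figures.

With k_r/k_d = 5.125 and 1 − D₀(k_r−k_d)/(k_d L₀) = 0.8344,
t_c = ln(5.125 × 0.8344) / (1.64 − 0.320) = ln(4.276) / 1.320 = 1.453/1.320 = 1.101 d.
D_c = (k_d/k_r) L₀ e^(−k_d t_c) = (0.320/1.64) × 20.0 × e^(−0.320×1.101) = 0.1951 × 20.0 × 0.7031 = 2.744 mg/L.

t_c ≈ 1.10 d; D_c ≈ 2.74 mg/L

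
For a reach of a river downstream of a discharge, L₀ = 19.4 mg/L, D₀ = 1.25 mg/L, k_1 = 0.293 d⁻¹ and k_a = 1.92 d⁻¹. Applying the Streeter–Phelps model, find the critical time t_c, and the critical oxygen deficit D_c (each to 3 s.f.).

At the critical point dD/dt = 0, so k_1 L₀ e^(−k_1 t) = k_a D. Substituting D(t) from the Streeter–Phelps equation and solving for t gives
t_c = ln[(k_a/k_1)(1 − D₀(k_a−k_1)/(k_1 L₀))] / (k_a−k_1).
Here k_a−k_1 = 1.627 d⁻¹ and 1 − D₀(k_a−k_1)/(k_1 L₀) = 1 − 1.25×1.627/(0.293×19.4) = 0.6422, so
t_c = ln(6.553 × 0.6422) / 1.627 = 1.437 / 1.627 = 0.8833 d.
L(t_c) = L₀ e^(−k_1 t_c) = 19.4 × 0.7720 = 14.98 mg/L, and at the critical point k_a D_c = k_1 L, so D_c = (0.293/1.92) × 14.98 = 2.285 mg/L.

t_c ≈ 0.883 d; D_c ≈ 2.29 mg/L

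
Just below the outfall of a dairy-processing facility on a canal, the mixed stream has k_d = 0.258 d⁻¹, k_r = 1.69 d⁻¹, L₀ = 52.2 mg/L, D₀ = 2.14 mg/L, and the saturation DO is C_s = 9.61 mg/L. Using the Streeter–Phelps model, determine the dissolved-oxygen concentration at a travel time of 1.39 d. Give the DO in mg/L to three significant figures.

k_d L₀/(k_r−k_d) = 0.258×52.2/(1.69−0.258) = 13.47/1.432 = 9.405 mg/L.
e^(−k_d t) = e^(−0.258×1.390) = 0.6986; e^(−k_r t) = e^(−1.69×1.390) = 0.09546.
D = 9.405 × (0.6986 − 0.09546) + 2.14 × 0.09546 = 5.673 + 0.2043 = 5.877 mg/L.
DO = C_s − D = 9.61 − 5.877 = 3.733 mg/L.

DO ≈ 3.73 mg/L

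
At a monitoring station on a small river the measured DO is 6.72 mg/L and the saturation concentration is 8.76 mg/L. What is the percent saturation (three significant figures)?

% saturation = C/C_s × 100 = 6.72/8.76 × 100 = 76.7 %.

76.7 % saturation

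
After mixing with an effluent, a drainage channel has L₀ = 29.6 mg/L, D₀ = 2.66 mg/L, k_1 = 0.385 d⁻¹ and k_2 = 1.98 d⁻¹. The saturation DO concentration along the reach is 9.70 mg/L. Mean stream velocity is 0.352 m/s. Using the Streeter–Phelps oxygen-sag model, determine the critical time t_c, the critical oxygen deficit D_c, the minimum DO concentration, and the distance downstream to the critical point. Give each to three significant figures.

With k_2/k_1 = 5.143 and 1 − D₀(k_2−k_1)/(k_1 L₀) = 0.6277,
t_c = ln(5.143 × 0.6277) / (1.98 − 0.385) = ln(3.228) / 1.595 = 1.172/1.595 = 0.7347 d.
D_c = (k_1/k_2) L₀ e^(−k_1 t_c) = (0.385/1.98) × 29.6 × e^(−0.385×0.7347) = 0.1944 × 29.6 × 0.7536 = 4.337 mg/L.
Minimum DO = C_s − D_c = 9.70 − 4.337 = 5.363 mg/L.
x_c = v t_c = 0.352 m/s × 0.7347 d × 86400 s/d = 22350 m ≈ 22.3 km.

t_c ≈ 0.735 d; D_c ≈ 4.34 mg/L; min DO ≈ 5.36 mg/L; x_c ≈ 22.3 km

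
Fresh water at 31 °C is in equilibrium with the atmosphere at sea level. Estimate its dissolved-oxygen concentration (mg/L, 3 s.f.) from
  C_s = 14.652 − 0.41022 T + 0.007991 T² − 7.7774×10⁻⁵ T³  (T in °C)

C_s = 14.652 − 0.41022×31 + 0.007991×31² − 7.7774×10⁻⁵×31³ = 7.298 mg/L.

C_s ≈ 7.30 mg/L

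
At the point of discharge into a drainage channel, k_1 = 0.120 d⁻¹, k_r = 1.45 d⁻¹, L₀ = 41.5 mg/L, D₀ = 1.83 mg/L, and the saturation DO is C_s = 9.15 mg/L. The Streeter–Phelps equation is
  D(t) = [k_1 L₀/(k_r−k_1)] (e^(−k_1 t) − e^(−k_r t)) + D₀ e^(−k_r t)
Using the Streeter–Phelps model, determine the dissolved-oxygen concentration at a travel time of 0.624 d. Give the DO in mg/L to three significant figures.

k_1 L₀/(k_r−k_1) = 0.120×41.5/(1.45−0.120) = 4.980/1.330 = 3.744 mg/L.
e^(−k_1 t) = e^(−0.120×0.6240) = 0.9279; e^(−k_r t) = e^(−1.45×0.6240) = 0.4046.
D = 3.744 × (0.9279 − 0.4046) + 1.83 × 0.4046 = 1.959 + 0.7405 = 2.700 mg/L.
DO = C_s − D = 9.15 − 2.700 = 6.450 mg/L.

DO ≈ 6.45 mg/L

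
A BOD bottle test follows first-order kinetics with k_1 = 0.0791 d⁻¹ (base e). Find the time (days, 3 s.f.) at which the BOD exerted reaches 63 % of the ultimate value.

t ≈ 12.6 d

y/L₀ = 1 − e^(−k_1 t) = 0.63 ⇒ e^(−k_1 t) = 0.370
t = −ln(0.370) / 0.0791 = 0.9943 / 0.0791 = 12.57 d.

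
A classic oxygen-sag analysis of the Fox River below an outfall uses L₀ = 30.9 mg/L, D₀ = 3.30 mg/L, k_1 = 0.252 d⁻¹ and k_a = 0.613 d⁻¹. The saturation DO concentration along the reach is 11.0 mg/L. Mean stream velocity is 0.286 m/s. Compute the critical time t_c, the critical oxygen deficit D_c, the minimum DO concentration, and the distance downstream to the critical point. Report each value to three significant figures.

t_c = [1/(k_a−k_1)] ln[(k_a/k_1)(1 − D₀(k_a−k_1)/(k_1 L₀))]
= [1/(0.613−0.252)] ln[(0.613/0.252)(1 − 3.30×0.3610/(0.252×30.9))]
= (1/0.3610) ln[2.433 × 0.8470] = 2.770 × ln(2.060) = 2.770 × 0.7229 = 2.002 d.
D_c = (k_1/k_a) L₀ e^(−k_1 t_c) = (0.252/0.613) × 30.9 × e^(−0.252×2.002) = 0.4111 × 30.9 × 0.6037 = 7.669 mg/L.
Minimum DO = C_s − D_c = 11.0 − 7.669 = 3.331 mg/L.
x_c = v t_c = 0.286 m/s × 2.002 d × 86400 s/d = 49480 m ≈ 49.5 km.

t_c ≈ 2.00 d; D_c ≈ 7.67 mg/L; min DO ≈ 3.33 mg/L; x_c ≈ 49.5 km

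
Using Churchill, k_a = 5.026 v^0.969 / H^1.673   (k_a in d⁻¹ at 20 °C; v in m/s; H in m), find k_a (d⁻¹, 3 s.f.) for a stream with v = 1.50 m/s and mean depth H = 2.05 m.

k_a = 5.026 × 1.50^0.969 / 2.05^1.673 = 5.026 × 1.481 / 3.323 = 2.240 d⁻¹.

k_a ≈ 2.24 d⁻¹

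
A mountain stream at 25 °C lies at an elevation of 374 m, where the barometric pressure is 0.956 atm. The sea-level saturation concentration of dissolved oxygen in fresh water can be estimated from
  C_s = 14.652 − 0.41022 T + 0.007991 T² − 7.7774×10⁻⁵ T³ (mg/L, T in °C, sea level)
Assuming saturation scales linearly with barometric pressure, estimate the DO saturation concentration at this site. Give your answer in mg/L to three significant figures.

C_s ≈ 7.82 mg/L

At sea level: C_s = 14.652 − 0.41022×25 + 0.007991×25² − 7.7774×10⁻⁵×25³ = 8.176 mg/L.
Pressure correction: C_s' = 8.176 × 0.956 = 7.816 mg/L.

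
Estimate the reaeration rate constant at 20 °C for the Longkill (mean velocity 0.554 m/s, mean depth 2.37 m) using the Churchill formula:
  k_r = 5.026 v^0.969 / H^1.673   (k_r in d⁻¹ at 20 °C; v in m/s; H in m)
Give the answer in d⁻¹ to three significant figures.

k_r = 5.026 × 0.554^0.969 / 2.37^1.673 = 5.026 × 0.5642 / 4.236 = 0.6695 d⁻¹.

k_r ≈ 0.669 d⁻¹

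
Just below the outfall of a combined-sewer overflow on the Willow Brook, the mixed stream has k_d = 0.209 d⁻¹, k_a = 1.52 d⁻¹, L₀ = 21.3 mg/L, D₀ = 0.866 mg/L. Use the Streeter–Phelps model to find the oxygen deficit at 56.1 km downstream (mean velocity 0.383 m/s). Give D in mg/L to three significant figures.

D ≈ 2.19 mg/L

Travel time t = x/v = 56.1 km / (0.383 m/s) = 56100 m / 0.383 m/s = 146500 s = 1.695 d.
k_d L₀/(k_a−k_d) = 0.209×21.3/(1.52−0.209) = 4.452/1.311 = 3.396 mg/L.
e^(−k_d t) = e^(−0.209×1.695) = 0.7016; e^(−k_a t) = e^(−1.52×1.695) = 0.07601.
D = 3.396 × (0.7016 − 0.07601) + 0.866 × 0.07601 = 2.124 + 0.06583 = 2.190 mg/L.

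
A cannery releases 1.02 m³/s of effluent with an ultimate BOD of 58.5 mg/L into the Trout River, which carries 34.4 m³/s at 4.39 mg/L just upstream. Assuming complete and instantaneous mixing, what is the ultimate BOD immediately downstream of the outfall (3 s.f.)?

5.95 mg/L

Flow-weighted mixing: C = (Q_r C_r + Q_w C_w)/(Q_r + Q_w)
= (34.4×4.39 + 1.02×58.5)/(34.4 + 1.02) = 210.7/35.42 = 5.948 mg/L.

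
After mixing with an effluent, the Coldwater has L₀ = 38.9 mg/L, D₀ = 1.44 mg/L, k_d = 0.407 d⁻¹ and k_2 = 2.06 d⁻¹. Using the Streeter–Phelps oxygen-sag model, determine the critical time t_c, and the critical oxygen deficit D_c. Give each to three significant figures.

t_c ≈ 0.882 d; D_c ≈ 5.37 mg/L

With k_2/k_d = 5.061 and 1 − D₀(k_2−k_d)/(k_d L₀) = 0.8497,
t_c = ln(5.061 × 0.8497) / (2.06 − 0.407) = ln(4.300) / 1.653 = 1.459/1.653 = 0.8825 d.
D_c = (k_d/k_2) L₀ e^(−k_d t_c) = (0.407/2.06) × 38.9 × e^(−0.407×0.8825) = 0.1976 × 38.9 × 0.6983 = 5.367 mg/L.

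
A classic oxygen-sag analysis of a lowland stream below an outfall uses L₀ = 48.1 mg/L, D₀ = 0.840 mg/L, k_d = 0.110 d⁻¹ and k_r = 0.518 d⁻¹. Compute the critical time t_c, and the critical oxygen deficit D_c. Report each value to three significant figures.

t_c ≈ 3.63 d; D_c ≈ 6.85 mg/L

t_c = [1/(k_r−k_d)] ln[(k_r/k_d)(1 − D₀(k_r−k_d)/(k_d L₀))]
= [1/(0.518−0.110)] ln[(0.518/0.110)(1 − 0.840×0.4080/(0.110×48.1))]
= (1/0.4080) ln[4.709 × 0.9352] = 2.451 × ln(4.404) = 2.451 × 1.483 = 3.634 d.
D_c = (k_d/k_r) L₀ e^(−k_d t_c) = (0.110/0.518) × 48.1 × e^(−0.110×3.634) = 0.2124 × 48.1 × 0.6705 = 6.849 mg/L.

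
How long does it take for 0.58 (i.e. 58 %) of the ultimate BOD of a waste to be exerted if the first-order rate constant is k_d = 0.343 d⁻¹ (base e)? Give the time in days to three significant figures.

y/L₀ = 1 − e^(−k_d t) = 0.58 ⇒ e^(−k_d t) = 0.420
t = −ln(0.420) / 0.343 = 0.8675 / 0.343 = 2.529 d.

t ≈ 2.53 d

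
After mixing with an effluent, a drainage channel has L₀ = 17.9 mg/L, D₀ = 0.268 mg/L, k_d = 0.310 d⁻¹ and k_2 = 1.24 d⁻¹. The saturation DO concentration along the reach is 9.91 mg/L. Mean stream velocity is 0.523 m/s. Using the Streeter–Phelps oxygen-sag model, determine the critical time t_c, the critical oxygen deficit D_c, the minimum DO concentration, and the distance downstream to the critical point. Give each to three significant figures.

With k_2/k_d = 4.000 and 1 − D₀(k_2−k_d)/(k_d L₀) = 0.9551,
t_c = ln(4.000 × 0.9551) / (1.24 − 0.310) = ln(3.820) / 0.9300 = 1.340/0.9300 = 1.441 d.
L(t_c) = L₀ e^(−k_d t_c) = 17.9 × 0.6397 = 11.45 mg/L, and at the critical point k_2 D_c = k_d L, so D_c = (0.310/1.24) × 11.45 = 2.863 mg/L.
Minimum DO = C_s − D_c = 9.91 − 2.863 = 7.047 mg/L.
x_c = v t_c = 0.523 m/s × 1.441 d × 86400 s/d = 65120 m ≈ 65.1 km.

t_c ≈ 1.44 d; D_c ≈ 2.86 mg/L; min DO ≈ 7.05 mg/L; x_c ≈ 65.1 km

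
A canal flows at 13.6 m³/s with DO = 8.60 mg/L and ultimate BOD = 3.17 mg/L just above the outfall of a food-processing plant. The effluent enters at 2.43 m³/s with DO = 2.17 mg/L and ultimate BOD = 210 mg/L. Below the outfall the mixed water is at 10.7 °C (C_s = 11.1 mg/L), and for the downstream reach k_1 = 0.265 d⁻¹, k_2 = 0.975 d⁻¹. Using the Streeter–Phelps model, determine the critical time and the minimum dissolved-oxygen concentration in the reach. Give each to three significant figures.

Mixed DO = (13.6×8.60 + 2.43×2.17)/(13.6+2.43) = 122.2/16.03 = 7.625 mg/L.
Mixed L₀ = (13.6×3.17 + 2.43×210)/(16.03) = 553.4/16.03 = 34.52 mg/L.
Initial deficit D₀ = C_s − DO₀ = 11.1 − 7.625 = 3.475 mg/L.
t_c = (1/0.7100) ln[(0.975/0.265)(1 − 3.475×0.7100/(0.265×34.52))] = 1.408 × ln(2.687) = 1.392 d.
D_c = (0.265/0.975) × 34.52 × e^(−0.265×1.392) = 0.2718 × 34.52 × 0.6915 = 6.488 mg/L.
Minimum DO = 11.1 − 6.488 = 4.612 mg/L.

t_c ≈ 1.39 d; minimum DO ≈ 4.61 mg/L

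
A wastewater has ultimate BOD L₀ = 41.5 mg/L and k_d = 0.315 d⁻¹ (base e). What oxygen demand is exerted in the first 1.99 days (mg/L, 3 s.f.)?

y ≈ 19.3 mg/L

y_t = L₀(1 − e^(−k_d t)) = 41.5 × (1 − e^(−0.315×1.99))
= 41.5 × (1 − 0.5343) = 41.5 × 0.4657 = 19.33 mg/L.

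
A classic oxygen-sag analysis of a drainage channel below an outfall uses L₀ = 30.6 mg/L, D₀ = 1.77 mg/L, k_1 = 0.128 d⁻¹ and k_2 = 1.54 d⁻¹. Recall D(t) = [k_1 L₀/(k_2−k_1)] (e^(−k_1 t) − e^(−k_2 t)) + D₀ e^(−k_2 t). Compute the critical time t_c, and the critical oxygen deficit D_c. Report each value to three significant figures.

t_c ≈ 1.04 d; D_c ≈ 2.23 mg/L

t_c = [1/(k_2−k_1)] ln[(k_2/k_1)(1 − D₀(k_2−k_1)/(k_1 L₀))]
= [1/(1.54−0.128)] ln[(1.54/0.128)(1 − 1.77×1.412/(0.128×30.6))]
= (1/1.412) ln[12.03 × 0.3619] = 0.7082 × ln(4.354) = 0.7082 × 1.471 = 1.042 d.
D_c = (k_1/k_2) L₀ e^(−k_1 t_c) = (0.128/1.54) × 30.6 × e^(−0.128×1.042) = 0.08312 × 30.6 × 0.8751 = 2.226 mg/L.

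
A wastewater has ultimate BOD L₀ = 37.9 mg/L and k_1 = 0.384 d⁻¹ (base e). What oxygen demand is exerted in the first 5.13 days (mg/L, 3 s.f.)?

y_t = L₀(1 − e^(−k_1 t)) = 37.9 × (1 − e^(−0.384×5.13))
= 37.9 × (1 − 0.1395) = 37.9 × 0.8605 = 32.61 mg/L.

y ≈ 32.6 mg/L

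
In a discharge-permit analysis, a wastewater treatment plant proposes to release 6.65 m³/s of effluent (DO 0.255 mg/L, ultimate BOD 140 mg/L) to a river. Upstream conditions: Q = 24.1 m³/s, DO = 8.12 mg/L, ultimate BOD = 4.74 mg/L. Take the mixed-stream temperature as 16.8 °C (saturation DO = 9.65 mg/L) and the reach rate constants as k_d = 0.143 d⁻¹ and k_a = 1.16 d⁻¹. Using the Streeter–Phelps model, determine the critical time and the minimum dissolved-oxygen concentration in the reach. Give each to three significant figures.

Mixed DO = (24.1×8.12 + 6.65×0.255)/(24.1+6.65) = 197.4/30.75 = 6.419 mg/L.
Mixed L₀ = (24.1×4.74 + 6.65×140)/(30.75) = 1045/30.75 = 33.99 mg/L.
Initial deficit D₀ = C_s − DO₀ = 9.65 − 6.419 = 3.231 mg/L.
t_c = (1/1.017) ln[(1.16/0.143)(1 − 3.231×1.017/(0.143×33.99))] = 0.9833 × ln(2.628) = 0.9502 d.
D_c = (0.143/1.16) × 33.99 × e^(−0.143×0.9502) = 0.1233 × 33.99 × 0.8729 = 3.658 mg/L.
Minimum DO = 9.65 − 3.658 = 5.992 mg/L.

t_c ≈ 0.950 d; minimum DO ≈ 5.99 mg/L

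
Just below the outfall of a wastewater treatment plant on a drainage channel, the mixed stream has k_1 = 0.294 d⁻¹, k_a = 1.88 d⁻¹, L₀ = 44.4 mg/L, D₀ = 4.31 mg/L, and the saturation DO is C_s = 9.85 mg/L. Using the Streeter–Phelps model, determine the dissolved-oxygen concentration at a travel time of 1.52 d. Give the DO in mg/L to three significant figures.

k_1 L₀/(k_a−k_1) = 0.294×44.4/(1.88−0.294) = 13.05/1.586 = 8.231 mg/L.
e^(−k_1 t) = e^(−0.294×1.520) = 0.6396; e^(−k_a t) = e^(−1.88×1.520) = 0.05741.
D = 8.231 × (0.6396 − 0.05741) + 4.31 × 0.05741 = 4.792 + 0.2474 = 5.039 mg/L.
DO = C_s − D = 9.85 − 5.039 = 4.811 mg/L.

DO ≈ 4.81 mg/L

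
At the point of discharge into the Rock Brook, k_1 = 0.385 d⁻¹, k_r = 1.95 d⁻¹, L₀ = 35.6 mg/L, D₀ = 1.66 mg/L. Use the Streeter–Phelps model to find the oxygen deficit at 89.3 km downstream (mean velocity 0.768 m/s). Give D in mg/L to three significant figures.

Travel time t = x/v = 89.3 km / (0.768 m/s) = 89300 m / 0.768 m/s = 116300 s = 1.346 d.
k_1 L₀/(k_r−k_1) = 0.385×35.6/(1.95−0.385) = 13.71/1.565 = 8.758 mg/L.
e^(−k_1 t) = e^(−0.385×1.346) = 0.5956; e^(−k_r t) = e^(−1.95×1.346) = 0.07249.
D = 8.758 × (0.5956 − 0.07249) + 1.66 × 0.07249 = 4.582 + 0.1203 = 4.702 mg/L.

D ≈ 4.70 mg/L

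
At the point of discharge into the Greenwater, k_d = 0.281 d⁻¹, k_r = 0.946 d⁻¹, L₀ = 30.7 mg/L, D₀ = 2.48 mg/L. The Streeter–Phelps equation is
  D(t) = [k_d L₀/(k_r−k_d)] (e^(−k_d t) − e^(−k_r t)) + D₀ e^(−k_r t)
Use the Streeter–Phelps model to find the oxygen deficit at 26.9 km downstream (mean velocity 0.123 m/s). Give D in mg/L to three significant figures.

D ≈ 5.41 mg/L

Travel time t = x/v = 26.9 km / (0.123 m/s) = 26900 m / 0.123 m/s = 218700 s = 2.531 d.
k_d L₀/(k_r−k_d) = 0.281×30.7/(0.946−0.281) = 8.627/0.6650 = 12.97 mg/L.
e^(−k_d t) = e^(−0.281×2.531) = 0.4910; e^(−k_r t) = e^(−0.946×2.531) = 0.09121.
D = 12.97 × (0.4910 − 0.09121) + 2.48 × 0.09121 = 5.186 + 0.2262 = 5.413 mg/L.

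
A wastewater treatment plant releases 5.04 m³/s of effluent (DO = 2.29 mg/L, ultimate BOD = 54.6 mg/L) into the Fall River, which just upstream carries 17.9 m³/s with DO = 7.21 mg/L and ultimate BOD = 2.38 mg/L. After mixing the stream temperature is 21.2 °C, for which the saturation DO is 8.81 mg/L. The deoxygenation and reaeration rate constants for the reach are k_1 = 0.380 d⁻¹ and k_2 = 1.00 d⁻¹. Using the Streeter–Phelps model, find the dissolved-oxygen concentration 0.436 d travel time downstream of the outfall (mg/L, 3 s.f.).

DO ≈ 5.37 mg/L

Mixed DO = (17.9×7.21 + 5.04×2.29)/(17.9+5.04) = 140.6/22.94 = 6.129 mg/L.
Mixed L₀ = (17.9×2.38 + 5.04×54.6)/(22.94) = 317.8/22.94 = 13.85 mg/L.
Initial deficit D₀ = C_s − DO₀ = 8.81 − 6.129 = 2.681 mg/L.
D(0.436) = [0.380×13.85/(1.00−0.380)](e^(−0.380×0.436) − e^(−1.00×0.436)) + 2.681 e^(−1.00×0.436)
= 8.490 × (0.8473 − 0.6466) + 2.681 × 0.6466 = 3.438 mg/L.
DO = 8.81 − 3.438 = 5.372 mg/L.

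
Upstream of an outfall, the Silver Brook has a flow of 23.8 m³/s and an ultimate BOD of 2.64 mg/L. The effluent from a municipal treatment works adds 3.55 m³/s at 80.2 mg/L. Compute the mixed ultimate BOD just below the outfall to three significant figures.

Flow-weighted mixing: C = (Q_r C_r + Q_w C_w)/(Q_r + Q_w)
= (23.8×2.64 + 3.55×80.2)/(23.8 + 3.55) = 347.5/27.35 = 12.71 mg/L.

12.7 mg/L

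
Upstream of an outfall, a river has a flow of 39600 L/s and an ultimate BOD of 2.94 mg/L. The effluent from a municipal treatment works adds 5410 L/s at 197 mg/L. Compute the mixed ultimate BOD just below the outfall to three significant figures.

26.3 mg/L

Flow-weighted mixing: C = (Q_r C_r + Q_w C_w)/(Q_r + Q_w)
= (39600×2.94 + 5410×197)/(39600 + 5410) = 1.182×10^6/45010 = 26.27 mg/L.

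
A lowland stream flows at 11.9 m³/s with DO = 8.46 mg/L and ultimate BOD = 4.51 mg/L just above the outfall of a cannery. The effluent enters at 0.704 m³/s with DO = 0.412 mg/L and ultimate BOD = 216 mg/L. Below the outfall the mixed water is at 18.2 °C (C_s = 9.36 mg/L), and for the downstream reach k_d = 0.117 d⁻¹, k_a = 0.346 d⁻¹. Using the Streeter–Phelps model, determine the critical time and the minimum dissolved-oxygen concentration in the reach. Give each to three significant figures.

Mixed DO = (11.9×8.46 + 0.704×0.412)/(11.9+0.704) = 101.0/12.60 = 8.010 mg/L.
Mixed L₀ = (11.9×4.51 + 0.704×216)/(12.60) = 205.7/12.60 = 16.32 mg/L.
Initial deficit D₀ = C_s − DO₀ = 9.36 − 8.010 = 1.350 mg/L.
t_c = (1/0.2290) ln[(0.346/0.117)(1 − 1.350×0.2290/(0.117×16.32))] = 4.367 × ln(2.479) = 3.964 d.
D_c = (0.117/0.346) × 16.32 × e^(−0.117×3.964) = 0.3382 × 16.32 × 0.6289 = 3.471 mg/L.
Minimum DO = 9.36 − 3.471 = 5.889 mg/L.

t_c ≈ 3.96 d; minimum DO ≈ 5.89 mg/L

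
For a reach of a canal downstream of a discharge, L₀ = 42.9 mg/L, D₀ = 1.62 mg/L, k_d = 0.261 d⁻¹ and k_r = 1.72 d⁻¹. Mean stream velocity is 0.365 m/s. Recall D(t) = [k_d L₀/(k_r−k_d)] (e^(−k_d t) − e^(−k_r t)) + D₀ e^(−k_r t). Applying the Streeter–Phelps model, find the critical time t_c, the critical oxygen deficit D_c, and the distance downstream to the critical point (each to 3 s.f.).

At the critical point dD/dt = 0, so k_d L₀ e^(−k_d t) = k_r D. Substituting D(t) from the Streeter–Phelps equation and solving for t gives
t_c = ln[(k_r/k_d)(1 − D₀(k_r−k_d)/(k_d L₀))] / (k_r−k_d).
Here k_r−k_d = 1.459 d⁻¹ and 1 − D₀(k_r−k_d)/(k_d L₀) = 1 − 1.62×1.459/(0.261×42.9) = 0.7889, so
t_c = ln(6.590 × 0.7889) / 1.459 = 1.648 / 1.459 = 1.130 d.
D_c = (k_d/k_r) L₀ e^(−k_d t_c) = (0.261/1.72) × 42.9 × e^(−0.261×1.130) = 0.1517 × 42.9 × 0.7446 = 4.847 mg/L.
x_c = v t_c = 0.365 m/s × 1.130 d × 86400 s/d = 35630 m ≈ 35.6 km.

t_c ≈ 1.13 d; D_c ≈ 4.85 mg/L; x_c ≈ 35.6 km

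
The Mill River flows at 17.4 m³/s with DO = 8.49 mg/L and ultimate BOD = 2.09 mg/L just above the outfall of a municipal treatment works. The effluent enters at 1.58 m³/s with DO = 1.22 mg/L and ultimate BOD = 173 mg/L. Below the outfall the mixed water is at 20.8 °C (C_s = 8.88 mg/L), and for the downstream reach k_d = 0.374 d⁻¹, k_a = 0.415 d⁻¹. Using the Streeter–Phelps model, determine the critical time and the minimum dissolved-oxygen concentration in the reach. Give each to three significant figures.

t_c ≈ 2.37 d; minimum DO ≈ 2.83 mg/L

Mixed DO = (17.4×8.49 + 1.58×1.22)/(17.4+1.58) = 149.7/18.98 = 7.885 mg/L.
Mixed L₀ = (17.4×2.09 + 1.58×173)/(18.98) = 309.7/18.98 = 16.32 mg/L.
Initial deficit D₀ = C_s − DO₀ = 8.88 − 7.885 = 0.9952 mg/L.
t_c = (1/0.04100) ln[(0.415/0.374)(1 − 0.9952×0.04100/(0.374×16.32))] = 24.39 × ln(1.102) = 2.374 d.
D_c = (0.374/0.415) × 16.32 × e^(−0.374×2.374) = 0.9012 × 16.32 × 0.4116 = 6.053 mg/L.
Minimum DO = 8.88 − 6.053 = 2.827 mg/L.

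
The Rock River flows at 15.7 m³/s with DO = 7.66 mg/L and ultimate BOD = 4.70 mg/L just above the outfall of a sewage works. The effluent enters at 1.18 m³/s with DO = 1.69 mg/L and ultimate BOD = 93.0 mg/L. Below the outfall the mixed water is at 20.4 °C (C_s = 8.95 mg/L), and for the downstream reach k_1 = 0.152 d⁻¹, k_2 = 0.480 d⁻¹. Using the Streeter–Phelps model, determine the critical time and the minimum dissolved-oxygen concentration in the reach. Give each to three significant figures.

t_c ≈ 2.24 d; minimum DO ≈ 6.50 mg/L

Mixed DO = (15.7×7.66 + 1.18×1.69)/(15.7+1.18) = 122.3/16.88 = 7.243 mg/L.
Mixed L₀ = (15.7×4.70 + 1.18×93.0)/(16.88) = 183.5/16.88 = 10.87 mg/L.
Initial deficit D₀ = C_s − DO₀ = 8.95 − 7.243 = 1.707 mg/L.
t_c = (1/0.3280) ln[(0.480/0.152)(1 − 1.707×0.3280/(0.152×10.87))] = 3.049 × ln(2.088) = 2.244 d.
D_c = (0.152/0.480) × 10.87 × e^(−0.152×2.244) = 0.3167 × 10.87 × 0.7110 = 2.448 mg/L.
Minimum DO = 8.95 − 2.448 = 6.502 mg/L.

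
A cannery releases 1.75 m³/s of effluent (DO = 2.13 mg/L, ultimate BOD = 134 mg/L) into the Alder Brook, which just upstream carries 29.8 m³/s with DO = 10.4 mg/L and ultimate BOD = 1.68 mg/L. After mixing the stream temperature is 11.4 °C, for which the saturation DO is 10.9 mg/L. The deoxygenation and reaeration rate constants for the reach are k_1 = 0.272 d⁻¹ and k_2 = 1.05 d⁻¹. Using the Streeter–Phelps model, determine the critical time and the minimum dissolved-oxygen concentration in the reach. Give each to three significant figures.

t_c ≈ 1.27 d; minimum DO ≈ 9.25 mg/L

Mixed DO = (29.8×10.4 + 1.75×2.13)/(29.8+1.75) = 313.6/31.55 = 9.941 mg/L.
Mixed L₀ = (29.8×1.68 + 1.75×134)/(31.55) = 284.6/31.55 = 9.019 mg/L.
Initial deficit D₀ = C_s − DO₀ = 10.9 − 9.941 = 0.9587 mg/L.
t_c = (1/0.7780) ln[(1.05/0.272)(1 − 0.9587×0.7780/(0.272×9.019))] = 1.285 × ln(2.687) = 1.270 d.
D_c = (0.272/1.05) × 9.019 × e^(−0.272×1.270) = 0.2590 × 9.019 × 0.7079 = 1.654 mg/L.
Minimum DO = 10.9 − 1.654 = 9.246 mg/L.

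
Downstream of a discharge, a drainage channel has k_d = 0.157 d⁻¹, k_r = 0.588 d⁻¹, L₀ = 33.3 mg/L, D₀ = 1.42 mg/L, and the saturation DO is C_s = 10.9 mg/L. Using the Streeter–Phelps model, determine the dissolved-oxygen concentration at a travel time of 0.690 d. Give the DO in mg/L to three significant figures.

k_d L₀/(k_r−k_d) = 0.157×33.3/(0.588−0.157) = 5.228/0.4310 = 12.13 mg/L.
e^(−k_d t) = e^(−0.157×0.6900) = 0.8973; e^(−k_r t) = e^(−0.588×0.6900) = 0.6665.
D = 12.13 × (0.8973 − 0.6665) + 1.42 × 0.6665 = 2.800 + 0.9464 = 3.746 mg/L.
DO = C_s − D = 10.9 − 3.746 = 7.154 mg/L.

DO ≈ 7.15 mg/L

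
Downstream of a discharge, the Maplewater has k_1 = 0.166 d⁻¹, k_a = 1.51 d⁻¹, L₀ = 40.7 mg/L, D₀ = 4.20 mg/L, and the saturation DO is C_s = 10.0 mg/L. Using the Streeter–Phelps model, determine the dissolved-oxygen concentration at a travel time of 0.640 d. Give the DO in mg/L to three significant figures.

k_1 L₀/(k_a−k_1) = 0.166×40.7/(1.51−0.166) = 6.756/1.344 = 5.027 mg/L.
e^(−k_1 t) = e^(−0.166×0.6400) = 0.8992; e^(−k_a t) = e^(−1.51×0.6400) = 0.3805.
D = 5.027 × (0.8992 − 0.3805) + 4.20 × 0.3805 = 2.608 + 1.598 = 4.206 mg/L.
DO = C_s − D = 10.0 − 4.206 = 5.794 mg/L.

DO ≈ 5.79 mg/L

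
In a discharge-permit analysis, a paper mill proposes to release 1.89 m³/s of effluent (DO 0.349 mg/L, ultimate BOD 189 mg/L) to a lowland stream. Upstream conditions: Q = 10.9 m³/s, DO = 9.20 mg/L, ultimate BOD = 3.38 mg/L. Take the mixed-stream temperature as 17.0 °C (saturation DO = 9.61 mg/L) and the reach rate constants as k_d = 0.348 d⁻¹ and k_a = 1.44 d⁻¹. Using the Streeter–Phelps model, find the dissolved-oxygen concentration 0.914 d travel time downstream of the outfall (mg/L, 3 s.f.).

Mixed DO = (10.9×9.20 + 1.89×0.349)/(10.9+1.89) = 100.9/12.79 = 7.892 mg/L.
Mixed L₀ = (10.9×3.38 + 1.89×189)/(12.79) = 394.1/12.79 = 30.81 mg/L.
Initial deficit D₀ = C_s − DO₀ = 9.61 − 7.892 = 1.718 mg/L.
D(0.914) = [0.348×30.81/(1.44−0.348)](e^(−0.348×0.914) − e^(−1.44×0.914)) + 1.718 e^(−1.44×0.914)
= 9.818 × (0.7276 − 0.2682) + 1.718 × 0.2682 = 4.971 mg/L.
DO = 9.61 − 4.971 = 4.639 mg/L.

DO ≈ 4.64 mg/L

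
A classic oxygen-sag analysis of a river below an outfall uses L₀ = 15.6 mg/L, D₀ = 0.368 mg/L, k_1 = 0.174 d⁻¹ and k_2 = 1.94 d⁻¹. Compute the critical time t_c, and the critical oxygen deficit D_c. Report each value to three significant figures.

With k_2/k_1 = 11.15 and 1 − D₀(k_2−k_1)/(k_1 L₀) = 0.7606,
t_c = ln(11.15 × 0.7606) / (1.94 − 0.174) = ln(8.480) / 1.766 = 2.138/1.766 = 1.210 d.
L(t_c) = L₀ e^(−k_1 t_c) = 15.6 × 0.8101 = 12.64 mg/L, and at the critical point k_2 D_c = k_1 L, so D_c = (0.174/1.94) × 12.64 = 1.133 mg/L.

t_c ≈ 1.21 d; D_c ≈ 1.13 mg/L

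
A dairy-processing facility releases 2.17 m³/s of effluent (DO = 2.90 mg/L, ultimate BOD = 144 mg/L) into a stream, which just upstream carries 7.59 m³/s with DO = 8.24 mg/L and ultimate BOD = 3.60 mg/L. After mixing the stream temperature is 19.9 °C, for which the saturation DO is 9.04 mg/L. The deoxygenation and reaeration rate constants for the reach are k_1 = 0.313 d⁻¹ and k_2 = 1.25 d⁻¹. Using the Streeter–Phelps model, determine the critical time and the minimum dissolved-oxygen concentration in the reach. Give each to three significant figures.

t_c ≈ 1.28 d; minimum DO ≈ 3.20 mg/L

Mixed DO = (7.59×8.24 + 2.17×2.90)/(7.59+2.17) = 68.83/9.760 = 7.053 mg/L.
Mixed L₀ = (7.59×3.60 + 2.17×144)/(9.760) = 339.8/9.760 = 34.82 mg/L.
Initial deficit D₀ = C_s − DO₀ = 9.04 − 7.053 = 1.987 mg/L.
t_c = (1/0.9370) ln[(1.25/0.313)(1 − 1.987×0.9370/(0.313×34.82))] = 1.067 × ln(3.311) = 1.278 d.
D_c = (0.313/1.25) × 34.82 × e^(−0.313×1.278) = 0.2504 × 34.82 × 0.6703 = 5.844 mg/L.
Minimum DO = 9.04 − 5.844 = 3.196 mg/L.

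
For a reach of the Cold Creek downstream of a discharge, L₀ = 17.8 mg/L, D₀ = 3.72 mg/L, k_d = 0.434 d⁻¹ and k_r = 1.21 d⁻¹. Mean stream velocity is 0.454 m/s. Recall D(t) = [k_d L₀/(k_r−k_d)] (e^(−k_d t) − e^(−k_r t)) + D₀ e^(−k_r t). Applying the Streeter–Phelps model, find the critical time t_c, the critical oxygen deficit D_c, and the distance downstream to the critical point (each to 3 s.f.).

With k_r/k_d = 2.788 and 1 − D₀(k_r−k_d)/(k_d L₀) = 0.6263,
t_c = ln(2.788 × 0.6263) / (1.21 − 0.434) = ln(1.746) / 0.7760 = 0.5574/0.7760 = 0.7184 d.
L(t_c) = L₀ e^(−k_d t_c) = 17.8 × 0.7322 = 13.03 mg/L, and at the critical point k_r D_c = k_d L, so D_c = (0.434/1.21) × 13.03 = 4.674 mg/L.
x_c = v t_c = 0.454 m/s × 0.7184 d × 86400 s/d = 28180 m ≈ 28.2 km.

t_c ≈ 0.718 d; D_c ≈ 4.67 mg/L; x_c ≈ 28.2 km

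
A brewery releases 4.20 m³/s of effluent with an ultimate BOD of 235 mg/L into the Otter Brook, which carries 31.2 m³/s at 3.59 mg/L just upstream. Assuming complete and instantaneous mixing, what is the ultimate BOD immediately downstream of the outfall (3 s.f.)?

31.0 mg/L

Flow-weighted mixing: C = (Q_r C_r + Q_w C_w)/(Q_r + Q_w)
= (31.2×3.59 + 4.20×235)/(31.2 + 4.20) = 1099/35.40 = 31.05 mg/L.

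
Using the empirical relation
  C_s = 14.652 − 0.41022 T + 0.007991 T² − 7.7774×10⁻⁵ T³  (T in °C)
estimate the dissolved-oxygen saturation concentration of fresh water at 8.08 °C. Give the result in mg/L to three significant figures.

C_s = 14.652 − 0.41022×8.08 + 0.007991×8.08² − 7.7774×10⁻⁵×8.08³ = 11.82 mg/L.

C_s ≈ 11.8 mg/L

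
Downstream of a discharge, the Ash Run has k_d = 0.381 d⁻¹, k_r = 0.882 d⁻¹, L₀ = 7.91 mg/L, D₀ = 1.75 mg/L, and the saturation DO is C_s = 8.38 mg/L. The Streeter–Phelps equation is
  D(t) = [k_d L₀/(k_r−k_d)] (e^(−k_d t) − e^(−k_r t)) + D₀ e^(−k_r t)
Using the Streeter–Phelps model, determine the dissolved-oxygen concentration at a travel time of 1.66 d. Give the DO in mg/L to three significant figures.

DO ≈ 6.17 mg/L

k_d L₀/(k_r−k_d) = 0.381×7.91/(0.882−0.381) = 3.014/0.5010 = 6.015 mg/L.
e^(−k_d t) = e^(−0.381×1.660) = 0.5313; e^(−k_r t) = e^(−0.882×1.660) = 0.2313.
D = 6.015 × (0.5313 − 0.2313) + 1.75 × 0.2313 = 1.805 + 0.4047 = 2.209 mg/L.
DO = C_s − D = 8.38 − 2.209 = 6.171 mg/L.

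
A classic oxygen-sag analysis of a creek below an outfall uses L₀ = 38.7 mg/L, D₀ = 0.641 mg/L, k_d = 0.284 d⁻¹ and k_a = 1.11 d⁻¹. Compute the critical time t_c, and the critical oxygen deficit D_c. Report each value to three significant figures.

t_c ≈ 1.59 d; D_c ≈ 6.30 mg/L

t_c = [1/(k_a−k_d)] ln[(k_a/k_d)(1 − D₀(k_a−k_d)/(k_d L₀))]
= [1/(1.11−0.284)] ln[(1.11/0.284)(1 − 0.641×0.8260/(0.284×38.7))]
= (1/0.8260) ln[3.908 × 0.9518] = 1.211 × ln(3.720) = 1.211 × 1.314 = 1.591 d.
D_c = (k_d/k_a) L₀ e^(−k_d t_c) = (0.284/1.11) × 38.7 × e^(−0.284×1.591) = 0.2559 × 38.7 × 0.6365 = 6.303 mg/L.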